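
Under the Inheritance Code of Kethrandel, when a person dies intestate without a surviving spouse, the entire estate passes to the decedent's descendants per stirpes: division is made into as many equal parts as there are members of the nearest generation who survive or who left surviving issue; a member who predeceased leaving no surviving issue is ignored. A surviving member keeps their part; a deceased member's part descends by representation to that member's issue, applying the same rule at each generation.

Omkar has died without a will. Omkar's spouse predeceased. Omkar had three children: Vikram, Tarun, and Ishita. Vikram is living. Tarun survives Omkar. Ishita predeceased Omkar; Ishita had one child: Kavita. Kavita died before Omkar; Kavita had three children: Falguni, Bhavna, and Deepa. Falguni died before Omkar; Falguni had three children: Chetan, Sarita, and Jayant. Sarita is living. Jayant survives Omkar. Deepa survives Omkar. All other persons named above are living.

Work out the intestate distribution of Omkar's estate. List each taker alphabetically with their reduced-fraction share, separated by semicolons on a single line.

There is no surviving spouse, so the entire estate passes to Omkar's descendants per stirpes.
The estate is divided into 3 equal shares of 1/3 among Vikram, Tarun, Ishita.
Vikram is living and takes 1/3.
Tarun is living and takes 1/3.
Ishita predeceased; the 1/3 allotted to Ishita's branch passes to Ishita's issue by representation.
Kavita's line is the sole branch at this level, so the full 1/3 passes to Kavita's issue by representation.
The 1/3 is divided into 3 equal shares of 1/9 among Falguni, Bhavna, Deepa.
Falguni predeceased; the 1/9 allotted to Falguni's branch passes to Falguni's issue by representation.
The 1/9 is divided into 3 equal shares of 1/27 among Chetan, Sarita, Jayant.
Chetan is living and takes 1/27.
Sarita is living and takes 1/27.
Jayant is living and takes 1/27.
Bhavna is living and takes 1/9.
Deepa is living and takes 1/9.

Bhavna 1/9; Chetan 1/27; Deepa 1/9; Jayant 1/27; Sarita 1/27; Tarun 1/3; Vikram 1/3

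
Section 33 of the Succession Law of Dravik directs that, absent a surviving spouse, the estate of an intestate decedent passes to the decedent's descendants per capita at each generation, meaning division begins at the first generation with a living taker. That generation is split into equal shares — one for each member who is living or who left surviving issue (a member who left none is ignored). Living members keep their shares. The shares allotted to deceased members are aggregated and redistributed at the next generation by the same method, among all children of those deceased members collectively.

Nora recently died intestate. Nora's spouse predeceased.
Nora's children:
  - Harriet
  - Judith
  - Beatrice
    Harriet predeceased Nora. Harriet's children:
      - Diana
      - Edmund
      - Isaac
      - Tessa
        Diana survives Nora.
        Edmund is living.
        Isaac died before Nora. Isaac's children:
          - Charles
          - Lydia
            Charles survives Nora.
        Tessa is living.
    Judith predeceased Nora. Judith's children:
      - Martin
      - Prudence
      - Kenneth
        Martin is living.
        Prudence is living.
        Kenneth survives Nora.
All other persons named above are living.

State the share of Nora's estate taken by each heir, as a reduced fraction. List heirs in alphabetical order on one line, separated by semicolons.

There is no surviving spouse, so the entire estate passes to Nora's descendants per capita at each generation.
At generation 1 (Harriet, Judith, Beatrice) there are 3 shares of (1)/3 = 1/3 each.
Living: Beatrice — each takes 1/3.
Deceased: Harriet and Judith. Their combined 2/3 is pooled and carried to generation 2.
At generation 2 (Diana, Edmund, Isaac, Tessa, Martin, Prudence, Kenneth) there are 7 shares of (2/3)/7 = 2/21 each.
Living: Diana, Edmund, Tessa, Martin, Prudence, and Kenneth — each takes 2/21.
Deceased: Isaac. That 2/21 share is carried to generation 3.
At generation 3 (Charles, Lydia) there are 2 shares of (2/21)/2 = 1/21 each.
Living: Charles and Lydia — each takes 1/21.

Beatrice 1/3; Charles 1/21; Diana 2/21; Edmund 2/21; Kenneth 2/21; Lydia 1/21; Martin 2/21; Prudence 2/21; Tessa 2/21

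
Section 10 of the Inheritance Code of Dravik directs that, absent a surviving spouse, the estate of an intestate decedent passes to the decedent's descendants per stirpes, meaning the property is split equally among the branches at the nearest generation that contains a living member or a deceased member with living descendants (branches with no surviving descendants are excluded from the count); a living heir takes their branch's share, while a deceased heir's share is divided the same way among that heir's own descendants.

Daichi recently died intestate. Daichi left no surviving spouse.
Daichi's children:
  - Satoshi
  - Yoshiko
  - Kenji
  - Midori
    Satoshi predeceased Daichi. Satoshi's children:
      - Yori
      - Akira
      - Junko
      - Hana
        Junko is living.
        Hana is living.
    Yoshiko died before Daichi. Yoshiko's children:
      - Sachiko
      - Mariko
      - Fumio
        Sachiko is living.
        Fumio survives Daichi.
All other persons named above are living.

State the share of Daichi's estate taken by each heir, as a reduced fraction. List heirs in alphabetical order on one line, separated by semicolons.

There is no surviving spouse, so the entire estate passes to Daichi's descendants per stirpes.
The estate is divided into 4 equal shares of 1/4 among Satoshi, Yoshiko, Kenji, Midori.
Satoshi predeceased; the 1/4 allotted to Satoshi's branch passes to Satoshi's issue by representation.
The 1/4 is divided into 4 equal shares of 1/16 among Yori, Akira, Junko, Hana.
Yori is living and takes 1/16.
Akira is living and takes 1/16.
Junko is living and takes 1/16.
Hana is living and takes 1/16.
Yoshiko predeceased; the 1/4 allotted to Yoshiko's branch passes to Yoshiko's issue by representation.
The 1/4 is divided into 3 equal shares of 1/12 among Sachiko, Mariko, Fumio.
Sachiko is living and takes 1/12.
Mariko is living and takes 1/12.
Fumio is living and takes 1/12.
Kenji is living and takes 1/4.
Midori is living and takes 1/4.

Akira 1/16; Fumio 1/12; Hana 1/16; Junko 1/16; Kenji 1/4; Mariko 1/12; Midori 1/4; Sachiko 1/12; Yori 1/16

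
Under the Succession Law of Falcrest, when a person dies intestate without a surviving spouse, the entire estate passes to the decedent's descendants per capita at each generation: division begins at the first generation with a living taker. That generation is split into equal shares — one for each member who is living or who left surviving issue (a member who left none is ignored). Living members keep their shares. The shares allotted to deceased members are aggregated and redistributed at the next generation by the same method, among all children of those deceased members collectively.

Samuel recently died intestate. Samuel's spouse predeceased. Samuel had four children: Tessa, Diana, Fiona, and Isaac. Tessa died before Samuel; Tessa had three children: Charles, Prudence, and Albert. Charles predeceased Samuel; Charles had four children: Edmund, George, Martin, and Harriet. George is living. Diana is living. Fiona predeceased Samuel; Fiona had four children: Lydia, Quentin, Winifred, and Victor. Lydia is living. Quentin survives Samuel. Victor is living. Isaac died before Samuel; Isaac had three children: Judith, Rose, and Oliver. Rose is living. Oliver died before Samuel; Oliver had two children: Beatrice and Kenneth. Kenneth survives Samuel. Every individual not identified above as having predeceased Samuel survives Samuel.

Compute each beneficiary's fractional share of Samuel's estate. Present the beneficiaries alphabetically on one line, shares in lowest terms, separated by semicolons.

Albert 3/40; Beatrice 1/40; Diana 1/4; Edmund 1/40; George 1/40; Harriet 1/40; Judith 3/40; Kenneth 1/40; Lydia 3/40; Martin 1/40; Prudence 3/40; Quentin 3/40; Rose 3/40; Victor 3/40; Winifred 3/40

There is no surviving spouse, so the entire estate passes to Samuel's descendants per capita at each generation.
At generation 1 (Tessa, Diana, Fiona, Isaac) there are 4 shares of (1)/4 = 1/4 each.
Living: Diana — each takes 1/4.
Deceased: Tessa, Fiona, and Isaac. Their combined 3/4 is pooled and carried to generation 2.
At generation 2 (Charles, Prudence, Albert, Lydia, Quentin, Winifred, Victor, Judith, Rose, Oliver) there are 10 shares of (3/4)/10 = 3/40 each.
Living: Prudence, Albert, Lydia, Quentin, Winifred, Victor, Judith, and Rose — each takes 3/40.
Deceased: Charles and Oliver. Their combined 3/20 is pooled and carried to generation 3.
At generation 3 (Edmund, George, Martin, Harriet, Beatrice, Kenneth) there are 6 shares of (3/20)/6 = 1/40 each.
Living: Edmund, George, Martin, Harriet, Beatrice, and Kenneth — each takes 1/40.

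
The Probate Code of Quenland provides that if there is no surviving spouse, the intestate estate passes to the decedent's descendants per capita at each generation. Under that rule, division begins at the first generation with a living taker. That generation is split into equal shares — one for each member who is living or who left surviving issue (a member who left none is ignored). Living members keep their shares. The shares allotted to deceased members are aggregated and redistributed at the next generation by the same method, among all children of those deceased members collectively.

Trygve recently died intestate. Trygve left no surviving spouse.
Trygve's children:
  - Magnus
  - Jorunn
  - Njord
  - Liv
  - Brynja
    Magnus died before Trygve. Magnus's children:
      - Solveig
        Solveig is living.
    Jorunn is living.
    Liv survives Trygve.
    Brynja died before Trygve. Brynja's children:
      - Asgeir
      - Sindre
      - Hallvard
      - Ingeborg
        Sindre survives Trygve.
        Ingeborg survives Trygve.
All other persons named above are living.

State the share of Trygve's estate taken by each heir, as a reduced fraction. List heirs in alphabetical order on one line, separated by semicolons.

Asgeir 2/25; Hallvard 2/25; Ingeborg 2/25; Jorunn 1/5; Liv 1/5; Njord 1/5; Sindre 2/25; Solveig 2/25

There is no surviving spouse, so the entire estate passes to Trygve's descendants per capita at each generation.
At generation 1 (Magnus, Jorunn, Njord, Liv, Brynja) there are 5 shares of (1)/5 = 1/5 each.
Living: Jorunn, Njord, and Liv — each takes 1/5.
Deceased: Magnus and Brynja. Their combined 2/5 is pooled and carried to generation 2.
At generation 2 (Solveig, Asgeir, Sindre, Hallvard, Ingeborg) there are 5 shares of (2/5)/5 = 2/25 each.
Living: Solveig, Asgeir, Sindre, Hallvard, and Ingeborg — each takes 2/25.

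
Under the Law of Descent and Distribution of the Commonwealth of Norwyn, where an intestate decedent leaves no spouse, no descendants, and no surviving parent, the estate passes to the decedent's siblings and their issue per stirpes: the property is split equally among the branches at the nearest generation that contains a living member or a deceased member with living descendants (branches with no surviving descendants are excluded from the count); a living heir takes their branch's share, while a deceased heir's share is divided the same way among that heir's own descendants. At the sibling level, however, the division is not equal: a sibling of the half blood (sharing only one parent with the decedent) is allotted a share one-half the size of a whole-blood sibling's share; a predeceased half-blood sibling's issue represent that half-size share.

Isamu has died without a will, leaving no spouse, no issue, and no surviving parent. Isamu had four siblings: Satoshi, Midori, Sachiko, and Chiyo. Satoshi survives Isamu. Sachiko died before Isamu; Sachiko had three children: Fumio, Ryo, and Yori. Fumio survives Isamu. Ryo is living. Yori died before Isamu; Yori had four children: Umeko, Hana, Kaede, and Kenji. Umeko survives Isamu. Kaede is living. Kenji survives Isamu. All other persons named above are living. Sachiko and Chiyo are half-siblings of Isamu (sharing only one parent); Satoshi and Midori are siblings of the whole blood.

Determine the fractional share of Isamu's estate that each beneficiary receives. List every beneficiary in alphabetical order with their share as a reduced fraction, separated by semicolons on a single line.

Chiyo 1/6; Fumio 1/18; Hana 1/72; Kaede 1/72; Kenji 1/72; Midori 1/3; Ryo 1/18; Satoshi 1/3; Umeko 1/72

No spouse, descendants, or parent survives, so the estate passes to Isamu's siblings per stirpes.
Half-blood siblings count for one-half the weight of whole-blood siblings at the initial division.
Dividing 1 in proportion to weights (total weight 3): Satoshi (weight 1) → 1/3; Midori (weight 1) → 1/3; Sachiko (weight 1/2) → 1/6; Chiyo (weight 1/2) → 1/6.
Satoshi is living and takes 1/3.
Midori is living and takes 1/3.
Sachiko predeceased; the 1/6 allotted to Sachiko's branch passes to Sachiko's issue by representation.
The 1/6 is divided into 3 equal shares of 1/18 among Fumio, Ryo, Yori.
Fumio is living and takes 1/18.
Ryo is living and takes 1/18.
Yori predeceased; the 1/18 allotted to Yori's branch passes to Yori's issue by representation.
The 1/18 is divided into 4 equal shares of 1/72 among Umeko, Hana, Kaede, Kenji.
Umeko is living and takes 1/72.
Hana is living and takes 1/72.
Kaede is living and takes 1/72.
Kenji is living and takes 1/72.
Chiyo is living and takes 1/6.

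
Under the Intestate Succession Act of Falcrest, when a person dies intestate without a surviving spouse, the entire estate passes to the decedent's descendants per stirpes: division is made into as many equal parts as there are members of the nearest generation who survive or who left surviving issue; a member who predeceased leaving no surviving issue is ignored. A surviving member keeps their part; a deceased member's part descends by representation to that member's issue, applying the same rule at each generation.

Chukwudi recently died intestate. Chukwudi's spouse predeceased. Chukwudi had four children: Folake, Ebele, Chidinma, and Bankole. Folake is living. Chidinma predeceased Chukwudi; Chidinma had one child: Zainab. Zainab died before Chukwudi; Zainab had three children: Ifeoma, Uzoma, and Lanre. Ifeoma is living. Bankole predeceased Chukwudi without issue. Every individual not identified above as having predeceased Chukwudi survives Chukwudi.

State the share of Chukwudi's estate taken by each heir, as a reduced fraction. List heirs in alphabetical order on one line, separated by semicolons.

Ebele 1/3; Folake 1/3; Ifeoma 1/9; Lanre 1/9; Uzoma 1/9

There is no surviving spouse, so the entire estate passes to Chukwudi's descendants per stirpes.
Bankole left no surviving issue, so that branch lapses and is disregarded.
The estate is divided into 3 equal shares of 1/3 among Folake, Ebele, Chidinma.
Folake is living and takes 1/3.
Ebele is living and takes 1/3.
Chidinma predeceased; the 1/3 allotted to Chidinma's branch passes to Chidinma's issue by representation.
Zainab's line is the sole branch at this level, so the full 1/3 passes to Zainab's issue by representation.
The 1/3 is divided into 3 equal shares of 1/9 among Ifeoma, Uzoma, Lanre.
Ifeoma is living and takes 1/9.
Uzoma is living and takes 1/9.
Lanre is living and takes 1/9.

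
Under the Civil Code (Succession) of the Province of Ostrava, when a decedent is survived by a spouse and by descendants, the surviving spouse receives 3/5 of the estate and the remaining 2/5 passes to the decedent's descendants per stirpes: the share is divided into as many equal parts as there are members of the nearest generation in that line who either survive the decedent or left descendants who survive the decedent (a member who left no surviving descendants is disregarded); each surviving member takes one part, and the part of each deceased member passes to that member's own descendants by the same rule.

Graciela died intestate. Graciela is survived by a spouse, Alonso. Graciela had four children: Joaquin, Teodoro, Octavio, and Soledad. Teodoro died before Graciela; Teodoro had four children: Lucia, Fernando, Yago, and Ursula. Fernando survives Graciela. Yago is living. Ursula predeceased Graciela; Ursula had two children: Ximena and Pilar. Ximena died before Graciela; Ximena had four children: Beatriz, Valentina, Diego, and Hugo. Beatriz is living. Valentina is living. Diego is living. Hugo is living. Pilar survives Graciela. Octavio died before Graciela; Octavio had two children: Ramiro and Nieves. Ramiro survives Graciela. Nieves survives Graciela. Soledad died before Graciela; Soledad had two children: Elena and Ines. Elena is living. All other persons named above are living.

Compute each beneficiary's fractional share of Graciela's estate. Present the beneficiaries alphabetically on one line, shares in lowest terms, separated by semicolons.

Alonso 3/5; Beatriz 1/320; Diego 1/320; Elena 1/20; Fernando 1/40; Hugo 1/320; Ines 1/20; Joaquin 1/10; Lucia 1/40; Nieves 1/20; Pilar 1/80; Ramiro 1/20; Valentina 1/320; Yago 1/40

Alonso, as surviving spouse, takes 3/5.
The remaining 2/5 passes to Graciela's descendants per stirpes.
The 2/5 is divided into 4 equal shares of 1/10 among Joaquin, Teodoro, Octavio, Soledad.
Joaquin is living and takes 1/10.
Teodoro predeceased; the 1/10 allotted to Teodoro's branch passes to Teodoro's issue by representation.
The 1/10 is divided into 4 equal shares of 1/40 among Lucia, Fernando, Yago, Ursula.
Lucia is living and takes 1/40.
Fernando is living and takes 1/40.
Yago is living and takes 1/40.
Ursula predeceased; the 1/40 allotted to Ursula's branch passes to Ursula's issue by representation.
The 1/40 is divided into 2 equal shares of 1/80 among Ximena, Pilar.
Ximena predeceased; the 1/80 allotted to Ximena's branch passes to Ximena's issue by representation.
The 1/80 is divided into 4 equal shares of 1/320 among Beatriz, Valentina, Diego, Hugo.
Beatriz is living and takes 1/320.
Valentina is living and takes 1/320.
Diego is living and takes 1/320.
Hugo is living and takes 1/320.
Pilar is living and takes 1/80.
Octavio predeceased; the 1/10 allotted to Octavio's branch passes to Octavio's issue by representation.
The 1/10 is divided into 2 equal shares of 1/20 among Ramiro, Nieves.
Ramiro is living and takes 1/20.
Nieves is living and takes 1/20.
Soledad predeceased; the 1/10 allotted to Soledad's branch passes to Soledad's issue by representation.
The 1/10 is divided into 2 equal shares of 1/20 among Elena, Ines.
Elena is living and takes 1/20.
Ines is living and takes 1/20.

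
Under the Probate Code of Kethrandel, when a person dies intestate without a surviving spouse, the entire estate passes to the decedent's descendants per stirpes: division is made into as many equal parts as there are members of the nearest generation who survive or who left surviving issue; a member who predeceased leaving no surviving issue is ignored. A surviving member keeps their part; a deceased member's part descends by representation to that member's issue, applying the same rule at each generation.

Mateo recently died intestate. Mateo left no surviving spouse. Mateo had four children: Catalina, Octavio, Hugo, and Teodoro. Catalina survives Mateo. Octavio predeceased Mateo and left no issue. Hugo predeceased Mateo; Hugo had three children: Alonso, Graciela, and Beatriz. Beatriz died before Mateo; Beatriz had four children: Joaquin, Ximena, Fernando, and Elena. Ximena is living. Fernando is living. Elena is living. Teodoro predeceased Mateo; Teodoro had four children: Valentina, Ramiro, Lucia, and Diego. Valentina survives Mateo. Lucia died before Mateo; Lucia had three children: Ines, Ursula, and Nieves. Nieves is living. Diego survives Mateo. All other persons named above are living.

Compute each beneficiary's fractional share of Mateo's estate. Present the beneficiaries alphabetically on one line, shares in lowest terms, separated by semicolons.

There is no surviving spouse, so the entire estate passes to Mateo's descendants per stirpes.
Octavio left no surviving issue, so that branch lapses and is disregarded.
The estate is divided into 3 equal shares of 1/3 among Catalina, Hugo, Teodoro.
Catalina is living and takes 1/3.
Hugo predeceased; the 1/3 allotted to Hugo's branch passes to Hugo's issue by representation.
The 1/3 is divided into 3 equal shares of 1/9 among Alonso, Graciela, Beatriz.
Alonso is living and takes 1/9.
Graciela is living and takes 1/9.
Beatriz predeceased; the 1/9 allotted to Beatriz's branch passes to Beatriz's issue by representation.
The 1/9 is divided into 4 equal shares of 1/36 among Joaquin, Ximena, Fernando, Elena.
Joaquin is living and takes 1/36.
Ximena is living and takes 1/36.
Fernando is living and takes 1/36.
Elena is living and takes 1/36.
Teodoro predeceased; the 1/3 allotted to Teodoro's branch passes to Teodoro's issue by representation.
The 1/3 is divided into 4 equal shares of 1/12 among Valentina, Ramiro, Lucia, Diego.
Valentina is living and takes 1/12.
Ramiro is living and takes 1/12.
Lucia predeceased; the 1/12 allotted to Lucia's branch passes to Lucia's issue by representation.
The 1/12 is divided into 3 equal shares of 1/36 among Ines, Ursula, Nieves.
Ines is living and takes 1/36.
Ursula is living and takes 1/36.
Nieves is living and takes 1/36.
Diego is living and takes 1/12.

Alonso 1/9; Catalina 1/3; Diego 1/12; Elena 1/36; Fernando 1/36; Graciela 1/9; Ines 1/36; Joaquin 1/36; Nieves 1/36; Ramiro 1/12; Ursula 1/36; Valentina 1/12; Ximena 1/36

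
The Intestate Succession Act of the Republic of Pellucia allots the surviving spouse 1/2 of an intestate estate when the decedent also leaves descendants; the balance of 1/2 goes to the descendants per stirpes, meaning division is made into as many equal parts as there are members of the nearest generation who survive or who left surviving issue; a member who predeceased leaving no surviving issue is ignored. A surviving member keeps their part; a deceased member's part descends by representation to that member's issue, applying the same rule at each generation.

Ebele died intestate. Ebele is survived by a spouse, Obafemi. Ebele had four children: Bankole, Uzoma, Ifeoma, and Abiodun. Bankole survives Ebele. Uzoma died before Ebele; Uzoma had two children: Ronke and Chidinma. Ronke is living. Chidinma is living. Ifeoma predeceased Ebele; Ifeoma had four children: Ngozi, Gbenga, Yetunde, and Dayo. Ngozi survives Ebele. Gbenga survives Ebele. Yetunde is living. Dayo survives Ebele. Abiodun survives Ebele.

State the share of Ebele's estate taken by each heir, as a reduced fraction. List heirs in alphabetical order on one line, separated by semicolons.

Abiodun 1/8; Bankole 1/8; Chidinma 1/16; Dayo 1/32; Gbenga 1/32; Ngozi 1/32; Obafemi 1/2; Ronke 1/16; Yetunde 1/32

Obafemi, as surviving spouse, takes 1/2.
The remaining 1/2 passes to Ebele's descendants per stirpes.
The 1/2 is divided into 4 equal shares of 1/8 among Bankole, Uzoma, Ifeoma, Abiodun.
Bankole is living and takes 1/8.
Uzoma predeceased; the 1/8 allotted to Uzoma's branch passes to Uzoma's issue by representation.
The 1/8 is divided into 2 equal shares of 1/16 among Ronke, Chidinma.
Ronke is living and takes 1/16.
Chidinma is living and takes 1/16.
Ifeoma predeceased; the 1/8 allotted to Ifeoma's branch passes to Ifeoma's issue by representation.
The 1/8 is divided into 4 equal shares of 1/32 among Ngozi, Gbenga, Yetunde, Dayo.
Ngozi is living and takes 1/32.
Gbenga is living and takes 1/32.
Yetunde is living and takes 1/32.
Dayo is living and takes 1/32.
Abiodun is living and takes 1/8.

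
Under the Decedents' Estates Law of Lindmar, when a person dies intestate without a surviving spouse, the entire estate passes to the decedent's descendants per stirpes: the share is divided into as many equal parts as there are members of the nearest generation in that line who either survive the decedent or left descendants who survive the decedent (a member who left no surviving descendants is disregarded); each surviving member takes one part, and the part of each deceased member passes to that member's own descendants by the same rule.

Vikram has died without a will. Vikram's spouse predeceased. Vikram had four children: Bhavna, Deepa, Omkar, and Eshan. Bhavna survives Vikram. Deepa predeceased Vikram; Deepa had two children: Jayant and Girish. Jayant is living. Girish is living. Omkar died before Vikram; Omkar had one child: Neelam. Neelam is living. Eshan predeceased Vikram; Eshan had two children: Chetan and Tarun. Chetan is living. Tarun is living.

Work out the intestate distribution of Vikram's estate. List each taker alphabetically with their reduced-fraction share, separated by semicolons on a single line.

Bhavna 1/4; Chetan 1/8; Girish 1/8; Jayant 1/8; Neelam 1/4; Tarun 1/8

There is no surviving spouse, so the entire estate passes to Vikram's descendants per stirpes.
The estate is divided into 4 equal shares of 1/4 among Bhavna, Deepa, Omkar, Eshan.
Bhavna is living and takes 1/4.
Deepa predeceased; the 1/4 allotted to Deepa's branch passes to Deepa's issue by representation.
The 1/4 is divided into 2 equal shares of 1/8 among Jayant, Girish.
Jayant is living and takes 1/8.
Girish is living and takes 1/8.
Omkar predeceased; the 1/4 allotted to Omkar's branch passes to Omkar's issue by representation.
Neelam is the sole taker at this level and receives the full 1/4.
Eshan predeceased; the 1/4 allotted to Eshan's branch passes to Eshan's issue by representation.
The 1/4 is divided into 2 equal shares of 1/8 among Chetan, Tarun.
Chetan is living and takes 1/8.
Tarun is living and takes 1/8.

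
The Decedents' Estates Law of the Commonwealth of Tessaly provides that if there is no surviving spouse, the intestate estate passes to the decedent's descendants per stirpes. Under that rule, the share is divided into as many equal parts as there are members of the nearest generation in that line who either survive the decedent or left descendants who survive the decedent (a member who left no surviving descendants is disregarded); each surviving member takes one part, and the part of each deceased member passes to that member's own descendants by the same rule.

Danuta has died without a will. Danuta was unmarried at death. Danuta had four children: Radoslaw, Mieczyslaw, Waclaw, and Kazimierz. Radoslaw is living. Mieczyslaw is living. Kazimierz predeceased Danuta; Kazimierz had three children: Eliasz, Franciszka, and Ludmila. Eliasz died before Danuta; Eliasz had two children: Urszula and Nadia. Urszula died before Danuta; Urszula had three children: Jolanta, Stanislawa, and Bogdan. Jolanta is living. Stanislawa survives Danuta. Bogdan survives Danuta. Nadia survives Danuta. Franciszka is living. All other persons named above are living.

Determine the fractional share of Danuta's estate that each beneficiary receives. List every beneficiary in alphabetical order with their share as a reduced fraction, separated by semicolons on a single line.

There is no surviving spouse, so the entire estate passes to Danuta's descendants per stirpes.
The estate is divided into 4 equal shares of 1/4 among Radoslaw, Mieczyslaw, Waclaw, Kazimierz.
Radoslaw is living and takes 1/4.
Mieczyslaw is living and takes 1/4.
Waclaw is living and takes 1/4.
Kazimierz predeceased; the 1/4 allotted to Kazimierz's branch passes to Kazimierz's issue by representation.
The 1/4 is divided into 3 equal shares of 1/12 among Eliasz, Franciszka, Ludmila.
Eliasz predeceased; the 1/12 allotted to Eliasz's branch passes to Eliasz's issue by representation.
The 1/12 is divided into 2 equal shares of 1/24 among Urszula, Nadia.
Urszula predeceased; the 1/24 allotted to Urszula's branch passes to Urszula's issue by representation.
The 1/24 is divided into 3 equal shares of 1/72 among Jolanta, Stanislawa, Bogdan.
Jolanta is living and takes 1/72.
Stanislawa is living and takes 1/72.
Bogdan is living and takes 1/72.
Nadia is living and takes 1/24.
Franciszka is living and takes 1/12.
Ludmila is living and takes 1/12.

Bogdan 1/72; Franciszka 1/12; Jolanta 1/72; Ludmila 1/12; Mieczyslaw 1/4; Nadia 1/24; Radoslaw 1/4; Stanislawa 1/72; Waclaw 1/4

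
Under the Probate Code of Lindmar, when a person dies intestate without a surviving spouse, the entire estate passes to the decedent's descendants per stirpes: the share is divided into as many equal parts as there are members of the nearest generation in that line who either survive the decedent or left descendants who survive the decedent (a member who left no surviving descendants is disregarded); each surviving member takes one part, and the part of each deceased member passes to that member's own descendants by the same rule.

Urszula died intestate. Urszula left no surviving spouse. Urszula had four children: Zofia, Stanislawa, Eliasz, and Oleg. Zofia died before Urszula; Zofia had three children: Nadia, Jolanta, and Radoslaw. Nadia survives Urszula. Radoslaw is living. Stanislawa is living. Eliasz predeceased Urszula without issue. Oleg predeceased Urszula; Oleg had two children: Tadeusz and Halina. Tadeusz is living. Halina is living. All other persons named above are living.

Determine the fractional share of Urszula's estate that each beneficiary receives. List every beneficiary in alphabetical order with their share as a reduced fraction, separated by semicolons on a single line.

There is no surviving spouse, so the entire estate passes to Urszula's descendants per stirpes.
Eliasz left no surviving issue, so that branch lapses and is disregarded.
The estate is divided into 3 equal shares of 1/3 among Zofia, Stanislawa, Oleg.
Zofia predeceased; the 1/3 allotted to Zofia's branch passes to Zofia's issue by representation.
The 1/3 is divided into 3 equal shares of 1/9 among Nadia, Jolanta, Radoslaw.
Nadia is living and takes 1/9.
Jolanta is living and takes 1/9.
Radoslaw is living and takes 1/9.
Stanislawa is living and takes 1/3.
Oleg predeceased; the 1/3 allotted to Oleg's branch passes to Oleg's issue by representation.
The 1/3 is divided into 2 equal shares of 1/6 among Tadeusz, Halina.
Tadeusz is living and takes 1/6.
Halina is living and takes 1/6.

Halina 1/6; Jolanta 1/9; Nadia 1/9; Radoslaw 1/9; Stanislawa 1/3; Tadeusz 1/6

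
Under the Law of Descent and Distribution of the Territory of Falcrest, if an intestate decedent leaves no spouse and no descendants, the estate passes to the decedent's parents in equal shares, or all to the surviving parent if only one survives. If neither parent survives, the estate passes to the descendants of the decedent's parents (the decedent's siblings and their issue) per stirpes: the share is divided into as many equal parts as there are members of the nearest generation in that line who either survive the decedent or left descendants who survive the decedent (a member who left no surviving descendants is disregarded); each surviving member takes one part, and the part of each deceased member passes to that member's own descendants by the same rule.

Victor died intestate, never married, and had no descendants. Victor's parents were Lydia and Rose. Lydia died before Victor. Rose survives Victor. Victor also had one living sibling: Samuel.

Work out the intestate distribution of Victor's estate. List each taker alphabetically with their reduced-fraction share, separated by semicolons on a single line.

Rose 1

Only one parent, Rose, survives, so Rose takes the entire estate. The siblings take nothing because a surviving parent has priority.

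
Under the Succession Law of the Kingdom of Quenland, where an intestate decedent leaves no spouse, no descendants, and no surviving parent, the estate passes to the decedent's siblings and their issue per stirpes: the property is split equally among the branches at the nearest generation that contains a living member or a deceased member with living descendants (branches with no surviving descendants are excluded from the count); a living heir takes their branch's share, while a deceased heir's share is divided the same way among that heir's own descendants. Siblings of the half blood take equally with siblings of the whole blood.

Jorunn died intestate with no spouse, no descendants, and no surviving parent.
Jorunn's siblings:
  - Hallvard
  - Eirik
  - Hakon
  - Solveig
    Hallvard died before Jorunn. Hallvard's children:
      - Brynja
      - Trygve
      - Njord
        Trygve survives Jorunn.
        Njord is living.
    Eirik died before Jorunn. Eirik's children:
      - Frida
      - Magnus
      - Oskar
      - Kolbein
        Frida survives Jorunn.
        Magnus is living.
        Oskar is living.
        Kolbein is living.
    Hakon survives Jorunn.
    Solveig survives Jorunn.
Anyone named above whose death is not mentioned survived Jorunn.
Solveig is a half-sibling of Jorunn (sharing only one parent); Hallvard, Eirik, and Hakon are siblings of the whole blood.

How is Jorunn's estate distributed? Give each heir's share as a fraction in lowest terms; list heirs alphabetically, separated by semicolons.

No spouse, descendants, or parent survives, so the estate passes to Jorunn's siblings per stirpes.
Half-blood and whole-blood siblings take equally under the stated rule.
The estate is divided into 4 equal shares of 1/4 among Hallvard, Eirik, Hakon, Solveig.
Hallvard predeceased; the 1/4 allotted to Hallvard's branch passes to Hallvard's issue by representation.
The 1/4 is divided into 3 equal shares of 1/12 among Brynja, Trygve, Njord.
Brynja is living and takes 1/12.
Trygve is living and takes 1/12.
Njord is living and takes 1/12.
Eirik predeceased; the 1/4 allotted to Eirik's branch passes to Eirik's issue by representation.
The 1/4 is divided into 4 equal shares of 1/16 among Frida, Magnus, Oskar, Kolbein.
Frida is living and takes 1/16.
Magnus is living and takes 1/16.
Oskar is living and takes 1/16.
Kolbein is living and takes 1/16.
Hakon is living and takes 1/4.
Solveig is living and takes 1/4.

Brynja 1/12; Frida 1/16; Hakon 1/4; Kolbein 1/16; Magnus 1/16; Njord 1/12; Oskar 1/16; Solveig 1/4; Trygve 1/12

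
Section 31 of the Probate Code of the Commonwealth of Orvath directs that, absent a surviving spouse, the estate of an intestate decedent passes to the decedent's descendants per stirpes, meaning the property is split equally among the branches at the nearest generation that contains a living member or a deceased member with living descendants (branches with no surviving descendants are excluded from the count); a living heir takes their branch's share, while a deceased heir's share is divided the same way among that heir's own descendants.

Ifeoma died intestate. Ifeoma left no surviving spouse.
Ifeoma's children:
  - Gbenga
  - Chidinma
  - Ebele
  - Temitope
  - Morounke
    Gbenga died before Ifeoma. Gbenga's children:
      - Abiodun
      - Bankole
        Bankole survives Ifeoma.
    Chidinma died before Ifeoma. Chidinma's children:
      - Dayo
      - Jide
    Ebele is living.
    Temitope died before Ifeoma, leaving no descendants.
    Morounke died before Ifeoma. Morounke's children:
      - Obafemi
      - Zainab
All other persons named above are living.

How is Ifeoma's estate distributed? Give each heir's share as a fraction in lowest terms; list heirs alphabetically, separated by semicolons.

Abiodun 1/8; Bankole 1/8; Dayo 1/8; Ebele 1/4; Jide 1/8; Obafemi 1/8; Zainab 1/8

There is no surviving spouse, so the entire estate passes to Ifeoma's descendants per stirpes.
Temitope left no surviving issue, so that branch lapses and is disregarded.
The estate is divided into 4 equal shares of 1/4 among Gbenga, Chidinma, Ebele, Morounke.
Gbenga predeceased; the 1/4 allotted to Gbenga's branch passes to Gbenga's issue by representation.
The 1/4 is divided into 2 equal shares of 1/8 among Abiodun, Bankole.
Abiodun is living and takes 1/8.
Bankole is living and takes 1/8.
Chidinma predeceased; the 1/4 allotted to Chidinma's branch passes to Chidinma's issue by representation.
The 1/4 is divided into 2 equal shares of 1/8 among Dayo, Jide.
Dayo is living and takes 1/8.
Jide is living and takes 1/8.
Ebele is living and takes 1/4.
Morounke predeceased; the 1/4 allotted to Morounke's branch passes to Morounke's issue by representation.
The 1/4 is divided into 2 equal shares of 1/8 among Obafemi, Zainab.
Obafemi is living and takes 1/8.
Zainab is living and takes 1/8.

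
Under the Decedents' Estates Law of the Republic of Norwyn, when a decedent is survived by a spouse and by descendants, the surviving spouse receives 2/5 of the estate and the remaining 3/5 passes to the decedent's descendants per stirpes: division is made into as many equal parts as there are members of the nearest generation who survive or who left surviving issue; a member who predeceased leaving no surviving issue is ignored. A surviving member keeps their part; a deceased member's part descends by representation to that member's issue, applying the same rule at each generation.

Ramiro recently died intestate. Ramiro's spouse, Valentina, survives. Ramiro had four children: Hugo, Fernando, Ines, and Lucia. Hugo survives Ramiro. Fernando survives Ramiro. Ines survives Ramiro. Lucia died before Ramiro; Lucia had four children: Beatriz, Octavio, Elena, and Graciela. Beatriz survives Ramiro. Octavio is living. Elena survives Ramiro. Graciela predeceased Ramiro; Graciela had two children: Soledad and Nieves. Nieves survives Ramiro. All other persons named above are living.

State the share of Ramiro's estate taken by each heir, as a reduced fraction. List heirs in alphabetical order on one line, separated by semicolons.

Valentina, as surviving spouse, takes 2/5.
The remaining 3/5 passes to Ramiro's descendants per stirpes.
The 3/5 is divided into 4 equal shares of 3/20 among Hugo, Fernando, Ines, Lucia.
Hugo is living and takes 3/20.
Fernando is living and takes 3/20.
Ines is living and takes 3/20.
Lucia predeceased; the 3/20 allotted to Lucia's branch passes to Lucia's issue by representation.
The 3/20 is divided into 4 equal shares of 3/80 among Beatriz, Octavio, Elena, Graciela.
Beatriz is living and takes 3/80.
Octavio is living and takes 3/80.
Elena is living and takes 3/80.
Graciela predeceased; the 3/80 allotted to Graciela's branch passes to Graciela's issue by representation.
The 3/80 is divided into 2 equal shares of 3/160 among Soledad, Nieves.
Soledad is living and takes 3/160.
Nieves is living and takes 3/160.

Beatriz 3/80; Elena 3/80; Fernando 3/20; Hugo 3/20; Ines 3/20; Nieves 3/160; Octavio 3/80; Soledad 3/160; Valentina 2/5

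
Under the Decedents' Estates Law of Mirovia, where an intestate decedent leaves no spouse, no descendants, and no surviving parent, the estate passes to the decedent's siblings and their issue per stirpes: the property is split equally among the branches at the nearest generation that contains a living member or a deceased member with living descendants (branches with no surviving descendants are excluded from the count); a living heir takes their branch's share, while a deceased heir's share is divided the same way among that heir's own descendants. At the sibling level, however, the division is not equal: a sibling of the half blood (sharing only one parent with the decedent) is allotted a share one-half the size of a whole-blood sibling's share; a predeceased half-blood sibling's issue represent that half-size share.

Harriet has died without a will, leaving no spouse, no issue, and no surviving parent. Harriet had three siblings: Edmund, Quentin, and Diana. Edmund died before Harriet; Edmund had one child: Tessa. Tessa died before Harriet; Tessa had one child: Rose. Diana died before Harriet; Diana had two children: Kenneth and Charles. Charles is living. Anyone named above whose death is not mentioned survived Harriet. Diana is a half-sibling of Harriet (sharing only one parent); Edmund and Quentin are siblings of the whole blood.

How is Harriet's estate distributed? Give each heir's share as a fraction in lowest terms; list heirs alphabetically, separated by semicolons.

Charles 1/10; Kenneth 1/10; Quentin 2/5; Rose 2/5

No spouse, descendants, or parent survives, so the estate passes to Harriet's siblings per stirpes.
Half-blood siblings count for one-half the weight of whole-blood siblings at the initial division.
Dividing 1 in proportion to weights (total weight 5/2): Edmund (weight 1) → 2/5; Quentin (weight 1) → 2/5; Diana (weight 1/2) → 1/5.
Edmund predeceased; the 2/5 allotted to Edmund's branch passes to Edmund's issue by representation.
Tessa's line is the sole branch at this level, so the full 2/5 passes to Tessa's issue by representation.
Rose is the sole taker at this level and receives the full 2/5.
Quentin is living and takes 2/5.
Diana predeceased; the 1/5 allotted to Diana's branch passes to Diana's issue by representation.
The 1/5 is divided into 2 equal shares of 1/10 among Kenneth, Charles.
Kenneth is living and takes 1/10.
Charles is living and takes 1/10.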